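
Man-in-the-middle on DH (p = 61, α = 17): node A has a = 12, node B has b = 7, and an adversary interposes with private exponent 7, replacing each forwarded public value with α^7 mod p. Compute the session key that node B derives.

Node B receives an adversary's public value M = 17^7 mod 61 instead of the honest one.
17^1 ≡ 17 (mod 61)
17^2 = (17^1)^2 ≡ 17^2 = 289 ≡ 45 (mod 61)
17^4 = (17^2)^2 ≡ 45^2 = 2025 ≡ 12 (mod 61)
17^7 = 17^4 · 17^2 · 17^1 ≡ 12 · 45 · 17 ≡ 30 (mod 61).
So M = 30. Node B computes K = M^7 mod 61.
30^1 ≡ 30 (mod 61)
30^2 = (30^1)^2 ≡ 30^2 = 900 ≡ 46 (mod 61)
30^4 = (30^2)^2 ≡ 46^2 = 2116 ≡ 42 (mod 61)
30^7 = 30^4 · 30^2 · 30^1 ≡ 42 · 46 · 30 ≡ 10 (mod 61).

10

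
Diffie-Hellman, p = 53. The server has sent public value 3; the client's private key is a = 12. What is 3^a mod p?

10

Shared key K = 3^12 mod 53.
3^1 ≡ 3 (mod 53)
3^2 = (3^1)^2 ≡ 3^2 = 9 ≡ 9 (mod 53)
3^4 = (3^2)^2 ≡ 9^2 = 81 ≡ 28 (mod 53)
3^8 = (3^4)^2 ≡ 28^2 = 784 ≡ 42 (mod 53)
3^12 = 3^8 · 3^4 ≡ 42 · 28 ≡ 10 (mod 53).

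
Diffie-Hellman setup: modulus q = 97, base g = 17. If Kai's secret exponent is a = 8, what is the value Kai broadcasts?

16

Public value = 17^8 (mod 97).
17^1 ≡ 17 (mod 97)
17^2 = (17^1)^2 ≡ 17^2 = 289 ≡ 95 (mod 97)
17^4 = (17^2)^2 ≡ 95^2 = 9025 ≡ 4 (mod 97)
17^8 = (17^4)^2 ≡ 4^2 = 16 ≡ 16 (mod 97)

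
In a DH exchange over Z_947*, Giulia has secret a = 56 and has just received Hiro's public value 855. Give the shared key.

Shared key K = 855^56 mod 947.
855^1 ≡ 855 (mod 947)
855^2 = (855^1)^2 ≡ 855^2 = 731025 ≡ 888 (mod 947)
855^4 = (855^2)^2 ≡ 888^2 = 788544 ≡ 640 (mod 947)
855^8 = (855^4)^2 ≡ 640^2 = 409600 ≡ 496 (mod 947)
855^16 = (855^8)^2 ≡ 496^2 = 246016 ≡ 743 (mod 947)
855^32 = (855^16)^2 ≡ 743^2 = 552049 ≡ 895 (mod 947)
855^56 = 855^32 · 855^16 · 855^8 ≡ 895 · 743 · 496 ≡ 36 (mod 947).

36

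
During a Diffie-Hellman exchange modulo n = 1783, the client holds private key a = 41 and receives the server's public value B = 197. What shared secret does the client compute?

990

Shared key K = 197^41 mod 1783.
197^1 ≡ 197 (mod 1783)
197^2 = (197^1)^2 ≡ 197^2 = 38809 ≡ 1366 (mod 1783)
197^4 = (197^2)^2 ≡ 1366^2 = 1865956 ≡ 938 (mod 1783)
197^8 = (197^4)^2 ≡ 938^2 = 879844 ≡ 825 (mod 1783)
197^16 = (197^8)^2 ≡ 825^2 = 680625 ≡ 1302 (mod 1783)
197^32 = (197^16)^2 ≡ 1302^2 = 1695204 ≡ 1354 (mod 1783)
197^41 = 197^32 · 197^8 · 197^1 ≡ 1354 · 825 · 197 ≡ 990 (mod 1783).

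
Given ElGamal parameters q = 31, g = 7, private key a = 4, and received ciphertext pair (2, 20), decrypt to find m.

Shared mask s = c₁^a mod q = 2^4 mod 31.
2^1 ≡ 2 (mod 31)
2^2 = (2^1)^2 ≡ 2^2 = 4 ≡ 4 (mod 31)
2^4 = (2^2)^2 ≡ 4^2 = 16 ≡ 16 (mod 31)
So s = 16; s⁻¹ ≡ 2 (mod 31).
m = c₂ · s⁻¹ mod 31 = 20 · 2 mod 31 = 9.

9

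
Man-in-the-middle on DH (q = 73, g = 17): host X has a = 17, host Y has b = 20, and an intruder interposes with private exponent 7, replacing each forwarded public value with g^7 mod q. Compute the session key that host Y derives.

Host Y receives an intruder's public value M = 17^7 mod 73 instead of the honest one.
17^1 ≡ 17 (mod 73)
17^2 = (17^1)^2 ≡ 17^2 = 289 ≡ 70 (mod 73)
17^4 = (17^2)^2 ≡ 70^2 = 4900 ≡ 9 (mod 73)
17^7 = 17^4 · 17^2 · 17^1 ≡ 9 · 70 · 17 ≡ 52 (mod 73).
So M = 52. Host Y computes K = M^20 mod 73.
52^1 ≡ 52 (mod 73)
52^2 = (52^1)^2 ≡ 52^2 = 2704 ≡ 3 (mod 73)
52^4 = (52^2)^2 ≡ 3^2 = 9 ≡ 9 (mod 73)
52^8 = (52^4)^2 ≡ 9^2 = 81 ≡ 8 (mod 73)
52^16 = (52^8)^2 ≡ 8^2 = 64 ≡ 64 (mod 73)
52^20 = 52^16 · 52^4 ≡ 64 · 9 ≡ 65 (mod 73).

65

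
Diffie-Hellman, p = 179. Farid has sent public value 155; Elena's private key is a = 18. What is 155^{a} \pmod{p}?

36

Shared key K = 155^18 mod 179.
155^1 ≡ 155 (mod 179)
155^2 = (155^1)^2 ≡ 155^2 = 24025 ≡ 39 (mod 179)
155^4 = (155^2)^2 ≡ 39^2 = 1521 ≡ 89 (mod 179)
155^8 = (155^4)^2 ≡ 89^2 = 7921 ≡ 45 (mod 179)
155^16 = (155^8)^2 ≡ 45^2 = 2025 ≡ 56 (mod 179)
155^18 = 155^16 · 155^2 ≡ 56 · 39 ≡ 36 (mod 179).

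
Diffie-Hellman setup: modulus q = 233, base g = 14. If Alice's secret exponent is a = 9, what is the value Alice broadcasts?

124

Public value = 14^9 (mod 233).
14^1 ≡ 14 (mod 233)
14^2 = (14^1)^2 ≡ 14^2 = 196 ≡ 196 (mod 233)
14^4 = (14^2)^2 ≡ 196^2 = 38416 ≡ 204 (mod 233)
14^8 = (14^4)^2 ≡ 204^2 = 41616 ≡ 142 (mod 233)
14^9 = 14^8 · 14^1 ≡ 142 · 14 ≡ 124 (mod 233).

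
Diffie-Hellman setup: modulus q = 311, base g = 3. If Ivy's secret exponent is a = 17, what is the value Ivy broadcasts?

212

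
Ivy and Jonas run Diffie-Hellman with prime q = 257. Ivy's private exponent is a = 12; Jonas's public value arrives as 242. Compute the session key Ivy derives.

193

Shared key K = 242^12 mod 257.
242^1 ≡ 242 (mod 257)
242^2 = (242^1)^2 ≡ 242^2 = 58564 ≡ 225 (mod 257)
242^4 = (242^2)^2 ≡ 225^2 = 50625 ≡ 253 (mod 257)
242^8 = (242^4)^2 ≡ 253^2 = 64009 ≡ 16 (mod 257)
242^12 = 242^8 · 242^4 ≡ 16 · 253 ≡ 193 (mod 257).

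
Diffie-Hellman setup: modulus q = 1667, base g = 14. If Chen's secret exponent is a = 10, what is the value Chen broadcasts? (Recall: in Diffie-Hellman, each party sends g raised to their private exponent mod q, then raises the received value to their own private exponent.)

Public value = 14^{10} \pmod{1667}.
14^1 ≡ 14 (mod 1667)
14^2 = (14^1)^2 ≡ 14^2 = 196 ≡ 196 (mod 1667)
14^4 = (14^2)^2 ≡ 196^2 = 38416 ≡ 75 (mod 1667)
14^8 = (14^4)^2 ≡ 75^2 = 5625 ≡ 624 (mod 1667)
14^10 = 14^8 · 14^2 ≡ 624 · 196 ≡ 613 (mod 1667).

613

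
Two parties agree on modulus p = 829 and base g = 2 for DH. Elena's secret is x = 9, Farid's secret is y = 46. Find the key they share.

828

Elena sends A = g^x mod p = 2^9 mod 829.
2^1 ≡ 2 (mod 829)
2^2 = (2^1)^2 ≡ 2^2 = 4 ≡ 4 (mod 829)
2^4 = (2^2)^2 ≡ 4^2 = 16 ≡ 16 (mod 829)
2^8 = (2^4)^2 ≡ 16^2 = 256 ≡ 256 (mod 829)
2^9 = 2^8 · 2^1 ≡ 256 · 2 ≡ 512 (mod 829).
So A = 512. Farid then computes K = A^y mod p = 512^46 mod 829.
512^1 ≡ 512 (mod 829)
512^2 = (512^1)^2 ≡ 512^2 = 262144 ≡ 180 (mod 829)
512^4 = (512^2)^2 ≡ 180^2 = 32400 ≡ 69 (mod 829)
512^8 = (512^4)^2 ≡ 69^2 = 4761 ≡ 616 (mod 829)
512^16 = (512^8)^2 ≡ 616^2 = 379456 ≡ 603 (mod 829)
512^32 = (512^16)^2 ≡ 603^2 = 363609 ≡ 507 (mod 829)
512^46 = 512^32 · 512^8 · 512^4 · 512^2 ≡ 507 · 616 · 69 · 180 ≡ 828 (mod 829).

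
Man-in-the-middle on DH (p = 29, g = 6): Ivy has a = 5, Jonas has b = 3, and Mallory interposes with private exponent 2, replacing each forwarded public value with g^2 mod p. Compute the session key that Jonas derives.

24

Jonas receives Mallory's public value M = 6^2 mod 29 instead of the honest one.
6^1 ≡ 6 (mod 29)
6^2 = (6^1)^2 ≡ 6^2 = 36 ≡ 7 (mod 29)
So M = 7. Jonas computes K = M^3 mod 29.
7^1 ≡ 7 (mod 29)
7^2 = (7^1)^2 ≡ 7^2 = 49 ≡ 20 (mod 29)
7^3 = 7^2 · 7^1 ≡ 20 · 7 ≡ 24 (mod 29).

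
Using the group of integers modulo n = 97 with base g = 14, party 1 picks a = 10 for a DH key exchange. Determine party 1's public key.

32

Public value = 14^10 (mod 97).
14^1 ≡ 14 (mod 97)
14^2 = (14^1)^2 ≡ 14^2 = 196 ≡ 2 (mod 97)
14^4 = (14^2)^2 ≡ 2^2 = 4 ≡ 4 (mod 97)
14^8 = (14^4)^2 ≡ 4^2 = 16 ≡ 16 (mod 97)
14^10 = 14^8 · 14^2 ≡ 16 · 2 ≡ 32 (mod 97).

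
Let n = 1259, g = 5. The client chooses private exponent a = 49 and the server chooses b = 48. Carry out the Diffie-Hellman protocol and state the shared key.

161

The client sends A = g^a mod n = 5^49 mod 1259.
5^1 ≡ 5 (mod 1259)
5^2 = (5^1)^2 ≡ 5^2 = 25 ≡ 25 (mod 1259)
5^4 = (5^2)^2 ≡ 25^2 = 625 ≡ 625 (mod 1259)
5^8 = (5^4)^2 ≡ 625^2 = 390625 ≡ 335 (mod 1259)
5^16 = (5^8)^2 ≡ 335^2 = 112225 ≡ 174 (mod 1259)
5^32 = (5^16)^2 ≡ 174^2 = 30276 ≡ 60 (mod 1259)
5^49 = 5^32 · 5^16 · 5^1 ≡ 60 · 174 · 5 ≡ 581 (mod 1259).
So A = 581. The server then computes K = A^b mod n = 581^48 mod 1259.
581^1 ≡ 581 (mod 1259)
581^2 = (581^1)^2 ≡ 581^2 = 337561 ≡ 149 (mod 1259)
581^4 = (581^2)^2 ≡ 149^2 = 22201 ≡ 798 (mod 1259)
581^8 = (581^4)^2 ≡ 798^2 = 636804 ≡ 1009 (mod 1259)
581^16 = (581^8)^2 ≡ 1009^2 = 1018081 ≡ 809 (mod 1259)
581^32 = (581^16)^2 ≡ 809^2 = 654481 ≡ 1060 (mod 1259)
581^48 = 581^32 · 581^16 ≡ 1060 · 809 ≡ 161 (mod 1259).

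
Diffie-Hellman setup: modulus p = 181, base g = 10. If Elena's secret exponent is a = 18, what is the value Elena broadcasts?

Public value = 10^18 mod 181.
10^1 ≡ 10 (mod 181)
10^2 = (10^1)^2 ≡ 10^2 = 100 ≡ 100 (mod 181)
10^4 = (10^2)^2 ≡ 100^2 = 10000 ≡ 45 (mod 181)
10^8 = (10^4)^2 ≡ 45^2 = 2025 ≡ 34 (mod 181)
10^16 = (10^8)^2 ≡ 34^2 = 1156 ≡ 70 (mod 181)
10^18 = 10^16 · 10^2 ≡ 70 · 100 ≡ 122 (mod 181).

122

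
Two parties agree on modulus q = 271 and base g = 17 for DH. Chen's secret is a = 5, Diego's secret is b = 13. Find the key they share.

Diego sends B = g^b mod q = 17^13 mod 271.
17^1 ≡ 17 (mod 271)
17^2 = (17^1)^2 ≡ 17^2 = 289 ≡ 18 (mod 271)
17^4 = (17^2)^2 ≡ 18^2 = 324 ≡ 53 (mod 271)
17^8 = (17^4)^2 ≡ 53^2 = 2809 ≡ 99 (mod 271)
17^13 = 17^8 · 17^4 · 17^1 ≡ 99 · 53 · 17 ≡ 40 (mod 271).
So B = 40. Chen then computes K = B^a mod q = 40^5 mod 271.
40^1 ≡ 40 (mod 271)
40^2 = (40^1)^2 ≡ 40^2 = 1600 ≡ 245 (mod 271)
40^4 = (40^2)^2 ≡ 245^2 = 60025 ≡ 134 (mod 271)
40^5 = 40^4 · 40^1 ≡ 134 · 40 ≡ 211 (mod 271).

211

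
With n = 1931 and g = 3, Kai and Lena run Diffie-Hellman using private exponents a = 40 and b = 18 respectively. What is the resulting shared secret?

1341

Lena sends B = g^b mod n = 3^18 mod 1931.
3^1 ≡ 3 (mod 1931)
3^2 = (3^1)^2 ≡ 3^2 = 9 ≡ 9 (mod 1931)
3^4 = (3^2)^2 ≡ 9^2 = 81 ≡ 81 (mod 1931)
3^8 = (3^4)^2 ≡ 81^2 = 6561 ≡ 768 (mod 1931)
3^16 = (3^8)^2 ≡ 768^2 = 589824 ≡ 869 (mod 1931)
3^18 = 3^16 · 3^2 ≡ 869 · 9 ≡ 97 (mod 1931).
So B = 97. Kai then computes K = B^a mod n = 97^40 mod 1931.
97^1 ≡ 97 (mod 1931)
97^2 = (97^1)^2 ≡ 97^2 = 9409 ≡ 1685 (mod 1931)
97^4 = (97^2)^2 ≡ 1685^2 = 2839225 ≡ 655 (mod 1931)
97^8 = (97^4)^2 ≡ 655^2 = 429025 ≡ 343 (mod 1931)
97^16 = (97^8)^2 ≡ 343^2 = 117649 ≡ 1789 (mod 1931)
97^32 = (97^16)^2 ≡ 1789^2 = 3200521 ≡ 854 (mod 1931)
97^40 = 97^32 · 97^8 ≡ 854 · 343 ≡ 1341 (mod 1931).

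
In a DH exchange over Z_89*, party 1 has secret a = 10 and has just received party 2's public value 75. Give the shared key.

Shared key K = 75^10 mod 89.
75^1 ≡ 75 (mod 89)
75^2 = (75^1)^2 ≡ 75^2 = 5625 ≡ 18 (mod 89)
75^4 = (75^2)^2 ≡ 18^2 = 324 ≡ 57 (mod 89)
75^8 = (75^4)^2 ≡ 57^2 = 3249 ≡ 45 (mod 89)
75^10 = 75^8 · 75^2 ≡ 45 · 18 ≡ 9 (mod 89).

9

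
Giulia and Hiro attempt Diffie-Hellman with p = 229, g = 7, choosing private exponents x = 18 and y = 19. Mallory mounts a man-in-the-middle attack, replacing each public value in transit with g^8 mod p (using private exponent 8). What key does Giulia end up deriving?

53

Giulia receives Mallory's public value M = 7^8 mod 229 instead of the honest one.
7^1 ≡ 7 (mod 229)
7^2 = (7^1)^2 ≡ 7^2 = 49 ≡ 49 (mod 229)
7^4 = (7^2)^2 ≡ 49^2 = 2401 ≡ 111 (mod 229)
7^8 = (7^4)^2 ≡ 111^2 = 12321 ≡ 184 (mod 229)
So M = 184. Giulia computes K = M^18 mod 229.
184^1 ≡ 184 (mod 229)
184^2 = (184^1)^2 ≡ 184^2 = 33856 ≡ 193 (mod 229)
184^4 = (184^2)^2 ≡ 193^2 = 37249 ≡ 151 (mod 229)
184^8 = (184^4)^2 ≡ 151^2 = 22801 ≡ 130 (mod 229)
184^16 = (184^8)^2 ≡ 130^2 = 16900 ≡ 183 (mod 229)
184^18 = 184^16 · 184^2 ≡ 183 · 193 ≡ 53 (mod 229).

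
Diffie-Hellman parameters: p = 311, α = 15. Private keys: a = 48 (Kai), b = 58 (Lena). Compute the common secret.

260

Kai sends A = α^a mod p = 15^48 mod 311.
15^1 ≡ 15 (mod 311)
15^2 = (15^1)^2 ≡ 15^2 = 225 ≡ 225 (mod 311)
15^4 = (15^2)^2 ≡ 225^2 = 50625 ≡ 243 (mod 311)
15^8 = (15^4)^2 ≡ 243^2 = 59049 ≡ 270 (mod 311)
15^16 = (15^8)^2 ≡ 270^2 = 72900 ≡ 126 (mod 311)
15^32 = (15^16)^2 ≡ 126^2 = 15876 ≡ 15 (mod 311)
15^48 = 15^32 · 15^16 ≡ 15 · 126 ≡ 24 (mod 311).
So A = 24. Lena then computes K = A^b mod p = 24^58 mod 311.
24^1 ≡ 24 (mod 311)
24^2 = (24^1)^2 ≡ 24^2 = 576 ≡ 265 (mod 311)
24^4 = (24^2)^2 ≡ 265^2 = 70225 ≡ 250 (mod 311)
24^8 = (24^4)^2 ≡ 250^2 = 62500 ≡ 300 (mod 311)
24^16 = (24^8)^2 ≡ 300^2 = 90000 ≡ 121 (mod 311)
24^32 = (24^16)^2 ≡ 121^2 = 14641 ≡ 24 (mod 311)
24^58 = 24^32 · 24^16 · 24^8 · 24^2 ≡ 24 · 121 · 300 · 265 ≡ 260 (mod 311).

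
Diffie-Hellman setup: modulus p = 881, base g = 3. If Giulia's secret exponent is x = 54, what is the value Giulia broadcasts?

843

Public value = 3^54 (mod 881).
3^1 ≡ 3 (mod 881)
3^2 = (3^1)^2 ≡ 3^2 = 9 ≡ 9 (mod 881)
3^4 = (3^2)^2 ≡ 9^2 = 81 ≡ 81 (mod 881)
3^8 = (3^4)^2 ≡ 81^2 = 6561 ≡ 394 (mod 881)
3^16 = (3^8)^2 ≡ 394^2 = 155236 ≡ 180 (mod 881)
3^32 = (3^16)^2 ≡ 180^2 = 32400 ≡ 684 (mod 881)
3^54 = 3^32 · 3^16 · 3^4 · 3^2 ≡ 684 · 180 · 81 · 9 ≡ 843 (mod 881).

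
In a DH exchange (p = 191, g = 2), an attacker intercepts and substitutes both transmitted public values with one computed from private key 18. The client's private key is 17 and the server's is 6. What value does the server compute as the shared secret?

170

The server receives an attacker's public value M = 2^18 mod 191 instead of the honest one.
2^1 ≡ 2 (mod 191)
2^2 = (2^1)^2 ≡ 2^2 = 4 ≡ 4 (mod 191)
2^4 = (2^2)^2 ≡ 4^2 = 16 ≡ 16 (mod 191)
2^8 = (2^4)^2 ≡ 16^2 = 256 ≡ 65 (mod 191)
2^16 = (2^8)^2 ≡ 65^2 = 4225 ≡ 23 (mod 191)
2^18 = 2^16 · 2^2 ≡ 23 · 4 ≡ 92 (mod 191).
So M = 92. The server computes K = M^6 mod 191.
92^1 ≡ 92 (mod 191)
92^2 = (92^1)^2 ≡ 92^2 = 8464 ≡ 60 (mod 191)
92^4 = (92^2)^2 ≡ 60^2 = 3600 ≡ 162 (mod 191)
92^6 = 92^4 · 92^2 ≡ 162 · 60 ≡ 170 (mod 191).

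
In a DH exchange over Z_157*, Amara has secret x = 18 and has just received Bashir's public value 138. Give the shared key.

Shared key K = 138^18 mod 157.
138^1 ≡ 138 (mod 157)
138^2 = (138^1)^2 ≡ 138^2 = 19044 ≡ 47 (mod 157)
138^4 = (138^2)^2 ≡ 47^2 = 2209 ≡ 11 (mod 157)
138^8 = (138^4)^2 ≡ 11^2 = 121 ≡ 121 (mod 157)
138^16 = (138^8)^2 ≡ 121^2 = 14641 ≡ 40 (mod 157)
138^18 = 138^16 · 138^2 ≡ 40 · 47 ≡ 153 (mod 157).

153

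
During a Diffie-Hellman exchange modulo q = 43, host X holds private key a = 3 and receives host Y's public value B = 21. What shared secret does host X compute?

Shared key K = 21^3 mod 43.
21^1 ≡ 21 (mod 43)
21^2 = (21^1)^2 ≡ 21^2 = 441 ≡ 11 (mod 43)
21^3 = 21^2 · 21^1 ≡ 11 · 21 ≡ 16 (mod 43).

16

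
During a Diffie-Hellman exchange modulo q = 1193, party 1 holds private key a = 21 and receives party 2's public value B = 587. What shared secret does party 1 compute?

544

Shared key K = 587^21 mod 1193.
587^1 ≡ 587 (mod 1193)
587^2 = (587^1)^2 ≡ 587^2 = 344569 ≡ 985 (mod 1193)
587^4 = (587^2)^2 ≡ 985^2 = 970225 ≡ 316 (mod 1193)
587^8 = (587^4)^2 ≡ 316^2 = 99856 ≡ 837 (mod 1193)
587^16 = (587^8)^2 ≡ 837^2 = 700569 ≡ 278 (mod 1193)
587^21 = 587^16 · 587^4 · 587^1 ≡ 278 · 316 · 587 ≡ 544 (mod 1193).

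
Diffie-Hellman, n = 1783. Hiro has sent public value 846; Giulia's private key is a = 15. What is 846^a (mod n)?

Shared key K = 846^15 mod 1783.
846^1 ≡ 846 (mod 1783)
846^2 = (846^1)^2 ≡ 846^2 = 715716 ≡ 733 (mod 1783)
846^4 = (846^2)^2 ≡ 733^2 = 537289 ≡ 606 (mod 1783)
846^8 = (846^4)^2 ≡ 606^2 = 367236 ≡ 1721 (mod 1783)
846^15 = 846^8 · 846^4 · 846^2 · 846^1 ≡ 1721 · 606 · 733 · 846 ≡ 856 (mod 1783).

856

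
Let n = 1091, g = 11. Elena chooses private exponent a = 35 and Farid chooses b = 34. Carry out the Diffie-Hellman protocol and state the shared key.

Elena sends A = g^a mod n = 11^35 mod 1091.
11^1 ≡ 11 (mod 1091)
11^2 = (11^1)^2 ≡ 11^2 = 121 ≡ 121 (mod 1091)
11^4 = (11^2)^2 ≡ 121^2 = 14641 ≡ 458 (mod 1091)
11^8 = (11^4)^2 ≡ 458^2 = 209764 ≡ 292 (mod 1091)
11^16 = (11^8)^2 ≡ 292^2 = 85264 ≡ 166 (mod 1091)
11^32 = (11^16)^2 ≡ 166^2 = 27556 ≡ 281 (mod 1091)
11^35 = 11^32 · 11^2 · 11^1 ≡ 281 · 121 · 11 ≡ 889 (mod 1091).
So A = 889. Farid then computes K = A^b mod n = 889^34 mod 1091.
889^1 ≡ 889 (mod 1091)
889^2 = (889^1)^2 ≡ 889^2 = 790321 ≡ 437 (mod 1091)
889^4 = (889^2)^2 ≡ 437^2 = 190969 ≡ 44 (mod 1091)
889^8 = (889^4)^2 ≡ 44^2 = 1936 ≡ 845 (mod 1091)
889^16 = (889^8)^2 ≡ 845^2 = 714025 ≡ 511 (mod 1091)
889^32 = (889^16)^2 ≡ 511^2 = 261121 ≡ 372 (mod 1091)
889^34 = 889^32 · 889^2 ≡ 372 · 437 ≡ 5 (mod 1091).

5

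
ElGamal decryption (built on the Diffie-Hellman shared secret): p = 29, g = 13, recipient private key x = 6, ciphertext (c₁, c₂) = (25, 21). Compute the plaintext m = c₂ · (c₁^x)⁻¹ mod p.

3

Shared mask s = c₁^x mod p = 25^6 mod 29.
25^1 ≡ 25 (mod 29)
25^2 = (25^1)^2 ≡ 25^2 = 625 ≡ 16 (mod 29)
25^4 = (25^2)^2 ≡ 16^2 = 256 ≡ 24 (mod 29)
25^6 = 25^4 · 25^2 ≡ 24 · 16 ≡ 7 (mod 29).
So s = 7; s⁻¹ ≡ 25 (mod 29).
m = c₂ · s⁻¹ mod 29 = 21 · 25 mod 29 = 3.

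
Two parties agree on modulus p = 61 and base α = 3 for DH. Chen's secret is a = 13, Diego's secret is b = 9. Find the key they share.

52

Chen sends A = α^a mod p = 3^13 mod 61.
3^1 ≡ 3 (mod 61)
3^2 = (3^1)^2 ≡ 3^2 = 9 ≡ 9 (mod 61)
3^4 = (3^2)^2 ≡ 9^2 = 81 ≡ 20 (mod 61)
3^8 = (3^4)^2 ≡ 20^2 = 400 ≡ 34 (mod 61)
3^13 = 3^8 · 3^4 · 3^1 ≡ 34 · 20 · 3 ≡ 27 (mod 61).
So A = 27. Diego then computes K = A^b mod p = 27^9 mod 61.
27^1 ≡ 27 (mod 61)
27^2 = (27^1)^2 ≡ 27^2 = 729 ≡ 58 (mod 61)
27^4 = (27^2)^2 ≡ 58^2 = 3364 ≡ 9 (mod 61)
27^8 = (27^4)^2 ≡ 9^2 = 81 ≡ 20 (mod 61)
27^9 = 27^8 · 27^1 ≡ 20 · 27 ≡ 52 (mod 61).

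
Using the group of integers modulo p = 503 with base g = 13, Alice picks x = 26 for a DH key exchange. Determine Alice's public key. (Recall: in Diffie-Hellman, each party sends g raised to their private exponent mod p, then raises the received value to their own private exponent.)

Public value = 13^26 (mod 503).
13^1 ≡ 13 (mod 503)
13^2 = (13^1)^2 ≡ 13^2 = 169 ≡ 169 (mod 503)
13^4 = (13^2)^2 ≡ 169^2 = 28561 ≡ 393 (mod 503)
13^8 = (13^4)^2 ≡ 393^2 = 154449 ≡ 28 (mod 503)
13^16 = (13^8)^2 ≡ 28^2 = 784 ≡ 281 (mod 503)
13^26 = 13^16 · 13^8 · 13^2 ≡ 281 · 28 · 169 ≡ 263 (mod 503).

263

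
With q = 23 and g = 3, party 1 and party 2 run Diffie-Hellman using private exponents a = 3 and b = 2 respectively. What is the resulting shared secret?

16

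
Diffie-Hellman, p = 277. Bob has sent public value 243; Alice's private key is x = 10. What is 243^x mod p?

255

Shared key K = 243^10 mod 277.
243^1 ≡ 243 (mod 277)
243^2 = (243^1)^2 ≡ 243^2 = 59049 ≡ 48 (mod 277)
243^4 = (243^2)^2 ≡ 48^2 = 2304 ≡ 88 (mod 277)
243^8 = (243^4)^2 ≡ 88^2 = 7744 ≡ 265 (mod 277)
243^10 = 243^8 · 243^2 ≡ 265 · 48 ≡ 255 (mod 277).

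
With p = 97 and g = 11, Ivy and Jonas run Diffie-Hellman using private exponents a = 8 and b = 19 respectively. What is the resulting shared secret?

36

Ivy sends A = g^a mod p = 11^8 mod 97.
11^1 ≡ 11 (mod 97)
11^2 = (11^1)^2 ≡ 11^2 = 121 ≡ 24 (mod 97)
11^4 = (11^2)^2 ≡ 24^2 = 576 ≡ 91 (mod 97)
11^8 = (11^4)^2 ≡ 91^2 = 8281 ≡ 36 (mod 97)
So A = 36. Jonas then computes K = A^b mod p = 36^19 mod 97.
36^1 ≡ 36 (mod 97)
36^2 = (36^1)^2 ≡ 36^2 = 1296 ≡ 35 (mod 97)
36^4 = (36^2)^2 ≡ 35^2 = 1225 ≡ 61 (mod 97)
36^8 = (36^4)^2 ≡ 61^2 = 3721 ≡ 35 (mod 97)
36^16 = (36^8)^2 ≡ 35^2 = 1225 ≡ 61 (mod 97)
36^19 = 36^16 · 36^2 · 36^1 ≡ 61 · 35 · 36 ≡ 36 (mod 97).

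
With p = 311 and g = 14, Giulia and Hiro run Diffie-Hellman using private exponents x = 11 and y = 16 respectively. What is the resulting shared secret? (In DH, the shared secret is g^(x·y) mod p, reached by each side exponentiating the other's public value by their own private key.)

Hiro sends B = g^y mod p = 14^16 mod 311.
14^1 ≡ 14 (mod 311)
14^2 = (14^1)^2 ≡ 14^2 = 196 ≡ 196 (mod 311)
14^4 = (14^2)^2 ≡ 196^2 = 38416 ≡ 163 (mod 311)
14^8 = (14^4)^2 ≡ 163^2 = 26569 ≡ 134 (mod 311)
14^16 = (14^8)^2 ≡ 134^2 = 17956 ≡ 229 (mod 311)
So B = 229. Giulia then computes K = B^x mod p = 229^11 mod 311.
229^1 ≡ 229 (mod 311)
229^2 = (229^1)^2 ≡ 229^2 = 52441 ≡ 193 (mod 311)
229^4 = (229^2)^2 ≡ 193^2 = 37249 ≡ 240 (mod 311)
229^8 = (229^4)^2 ≡ 240^2 = 57600 ≡ 65 (mod 311)
229^11 = 229^8 · 229^2 · 229^1 ≡ 65 · 193 · 229 ≡ 98 (mod 311).

98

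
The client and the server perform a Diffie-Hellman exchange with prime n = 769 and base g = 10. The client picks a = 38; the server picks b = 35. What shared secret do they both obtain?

362

The server sends B = g^b mod n = 10^35 mod 769.
10^1 ≡ 10 (mod 769)
10^2 = (10^1)^2 ≡ 10^2 = 100 ≡ 100 (mod 769)
10^4 = (10^2)^2 ≡ 100^2 = 10000 ≡ 3 (mod 769)
10^8 = (10^4)^2 ≡ 3^2 = 9 ≡ 9 (mod 769)
10^16 = (10^8)^2 ≡ 9^2 = 81 ≡ 81 (mod 769)
10^32 = (10^16)^2 ≡ 81^2 = 6561 ≡ 409 (mod 769)
10^35 = 10^32 · 10^2 · 10^1 ≡ 409 · 100 · 10 ≡ 661 (mod 769).
So B = 661. The client then computes K = B^a mod n = 661^38 mod 769.
661^1 ≡ 661 (mod 769)
661^2 = (661^1)^2 ≡ 661^2 = 436921 ≡ 129 (mod 769)
661^4 = (661^2)^2 ≡ 129^2 = 16641 ≡ 492 (mod 769)
661^8 = (661^4)^2 ≡ 492^2 = 242064 ≡ 598 (mod 769)
661^16 = (661^8)^2 ≡ 598^2 = 357604 ≡ 19 (mod 769)
661^32 = (661^16)^2 ≡ 19^2 = 361 ≡ 361 (mod 769)
661^38 = 661^32 · 661^4 · 661^2 ≡ 361 · 492 · 129 ≡ 362 (mod 769).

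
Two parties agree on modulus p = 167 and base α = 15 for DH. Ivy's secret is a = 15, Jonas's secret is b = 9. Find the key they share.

83

Ivy sends A = α^a mod p = 15^15 mod 167.
15^1 ≡ 15 (mod 167)
15^2 = (15^1)^2 ≡ 15^2 = 225 ≡ 58 (mod 167)
15^4 = (15^2)^2 ≡ 58^2 = 3364 ≡ 24 (mod 167)
15^8 = (15^4)^2 ≡ 24^2 = 576 ≡ 75 (mod 167)
15^15 = 15^8 · 15^4 · 15^2 · 15^1 ≡ 75 · 24 · 58 · 15 ≡ 41 (mod 167).
So A = 41. Jonas then computes K = A^b mod p = 41^9 mod 167.
41^1 ≡ 41 (mod 167)
41^2 = (41^1)^2 ≡ 41^2 = 1681 ≡ 11 (mod 167)
41^4 = (41^2)^2 ≡ 11^2 = 121 ≡ 121 (mod 167)
41^8 = (41^4)^2 ≡ 121^2 = 14641 ≡ 112 (mod 167)
41^9 = 41^8 · 41^1 ≡ 112 · 41 ≡ 83 (mod 167).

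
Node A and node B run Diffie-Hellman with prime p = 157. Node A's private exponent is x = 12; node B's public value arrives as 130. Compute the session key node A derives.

Shared key K = 130^12 mod 157.
130^1 ≡ 130 (mod 157)
130^2 = (130^1)^2 ≡ 130^2 = 16900 ≡ 101 (mod 157)
130^4 = (130^2)^2 ≡ 101^2 = 10201 ≡ 153 (mod 157)
130^8 = (130^4)^2 ≡ 153^2 = 23409 ≡ 16 (mod 157)
130^12 = 130^8 · 130^4 ≡ 16 · 153 ≡ 93 (mod 157).

93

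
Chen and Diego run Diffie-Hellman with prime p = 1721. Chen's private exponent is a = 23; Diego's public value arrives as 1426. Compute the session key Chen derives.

Shared key K = 1426^23 mod 1721.
1426^1 ≡ 1426 (mod 1721)
1426^2 = (1426^1)^2 ≡ 1426^2 = 2033476 ≡ 975 (mod 1721)
1426^4 = (1426^2)^2 ≡ 975^2 = 950625 ≡ 633 (mod 1721)
1426^8 = (1426^4)^2 ≡ 633^2 = 400689 ≡ 1417 (mod 1721)
1426^16 = (1426^8)^2 ≡ 1417^2 = 2007889 ≡ 1203 (mod 1721)
1426^23 = 1426^16 · 1426^4 · 1426^2 · 1426^1 ≡ 1203 · 633 · 975 · 1426 ≡ 878 (mod 1721).

878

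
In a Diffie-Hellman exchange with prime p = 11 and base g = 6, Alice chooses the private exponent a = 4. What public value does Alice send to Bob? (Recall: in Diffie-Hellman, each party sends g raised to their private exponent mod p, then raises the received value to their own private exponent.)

Public value = 6^4 (mod 11).
6^1 ≡ 6 (mod 11)
6^2 = (6^1)^2 ≡ 6^2 = 36 ≡ 3 (mod 11)
6^4 = (6^2)^2 ≡ 3^2 = 9 ≡ 9 (mod 11)

9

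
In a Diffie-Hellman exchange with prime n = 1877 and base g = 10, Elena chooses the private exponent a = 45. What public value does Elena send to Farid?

Public value = 10^45 (mod 1877).
10^1 ≡ 10 (mod 1877)
10^2 = (10^1)^2 ≡ 10^2 = 100 ≡ 100 (mod 1877)
10^4 = (10^2)^2 ≡ 100^2 = 10000 ≡ 615 (mod 1877)
10^8 = (10^4)^2 ≡ 615^2 = 378225 ≡ 948 (mod 1877)
10^16 = (10^8)^2 ≡ 948^2 = 898704 ≡ 1498 (mod 1877)
10^32 = (10^16)^2 ≡ 1498^2 = 2244004 ≡ 989 (mod 1877)
10^45 = 10^32 · 10^8 · 10^4 · 10^1 ≡ 989 · 948 · 615 · 10 ≡ 757 (mod 1877).

757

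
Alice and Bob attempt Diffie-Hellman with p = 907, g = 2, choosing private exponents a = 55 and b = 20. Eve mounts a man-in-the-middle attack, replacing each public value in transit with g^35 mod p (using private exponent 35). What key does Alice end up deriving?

83

Alice receives Eve's public value M = 2^35 mod 907 instead of the honest one.
2^1 ≡ 2 (mod 907)
2^2 = (2^1)^2 ≡ 2^2 = 4 ≡ 4 (mod 907)
2^4 = (2^2)^2 ≡ 4^2 = 16 ≡ 16 (mod 907)
2^8 = (2^4)^2 ≡ 16^2 = 256 ≡ 256 (mod 907)
2^16 = (2^8)^2 ≡ 256^2 = 65536 ≡ 232 (mod 907)
2^32 = (2^16)^2 ≡ 232^2 = 53824 ≡ 311 (mod 907)
2^35 = 2^32 · 2^2 · 2^1 ≡ 311 · 4 · 2 ≡ 674 (mod 907).
So M = 674. Alice computes K = M^55 mod 907.
674^1 ≡ 674 (mod 907)
674^2 = (674^1)^2 ≡ 674^2 = 454276 ≡ 776 (mod 907)
674^4 = (674^2)^2 ≡ 776^2 = 602176 ≡ 835 (mod 907)
674^8 = (674^4)^2 ≡ 835^2 = 697225 ≡ 649 (mod 907)
674^16 = (674^8)^2 ≡ 649^2 = 421201 ≡ 353 (mod 907)
674^32 = (674^16)^2 ≡ 353^2 = 124609 ≡ 350 (mod 907)
674^55 = 674^32 · 674^16 · 674^4 · 674^2 · 674^1 ≡ 350 · 353 · 835 · 776 · 674 ≡ 83 (mod 907).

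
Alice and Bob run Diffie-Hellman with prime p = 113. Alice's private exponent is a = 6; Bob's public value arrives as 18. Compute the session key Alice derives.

15

Shared key K = 18^6 mod 113.
18^1 ≡ 18 (mod 113)
18^2 = (18^1)^2 ≡ 18^2 = 324 ≡ 98 (mod 113)
18^4 = (18^2)^2 ≡ 98^2 = 9604 ≡ 112 (mod 113)
18^6 = 18^4 · 18^2 ≡ 112 · 98 ≡ 15 (mod 113).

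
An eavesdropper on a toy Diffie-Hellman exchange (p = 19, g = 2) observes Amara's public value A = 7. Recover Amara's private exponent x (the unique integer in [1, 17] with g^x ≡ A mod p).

6

Try successive powers of 2 modulo 19:
2^1 ≡ 2
2^2 ≡ 4
2^3 ≡ 8
2^4 ≡ 16
2^5 ≡ 13
2^6 ≡ 7
Found: x = 6.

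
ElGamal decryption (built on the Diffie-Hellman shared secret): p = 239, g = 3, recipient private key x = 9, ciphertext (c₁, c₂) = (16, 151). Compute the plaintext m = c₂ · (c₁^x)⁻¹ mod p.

Shared mask s = c₁^x mod p = 16^9 mod 239.
16^1 ≡ 16 (mod 239)
16^2 = (16^1)^2 ≡ 16^2 = 256 ≡ 17 (mod 239)
16^4 = (16^2)^2 ≡ 17^2 = 289 ≡ 50 (mod 239)
16^8 = (16^4)^2 ≡ 50^2 = 2500 ≡ 110 (mod 239)
16^9 = 16^8 · 16^1 ≡ 110 · 16 ≡ 87 (mod 239).
So s = 87; s⁻¹ ≡ 11 (mod 239).
m = c₂ · s⁻¹ mod 239 = 151 · 11 mod 239 = 227.

227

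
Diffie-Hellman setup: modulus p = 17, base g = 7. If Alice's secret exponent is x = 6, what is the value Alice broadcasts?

9

Public value = 7^6 (mod 17).
7^1 ≡ 7 (mod 17)
7^2 = (7^1)^2 ≡ 7^2 = 49 ≡ 15 (mod 17)
7^4 = (7^2)^2 ≡ 15^2 = 225 ≡ 4 (mod 17)
7^6 = 7^4 · 7^2 ≡ 4 · 15 ≡ 9 (mod 17).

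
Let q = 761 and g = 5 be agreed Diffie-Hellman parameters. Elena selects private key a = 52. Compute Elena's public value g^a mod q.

Public value = 5^52 mod 761.
5^1 ≡ 5 (mod 761)
5^2 = (5^1)^2 ≡ 5^2 = 25 ≡ 25 (mod 761)
5^4 = (5^2)^2 ≡ 25^2 = 625 ≡ 625 (mod 761)
5^8 = (5^4)^2 ≡ 625^2 = 390625 ≡ 232 (mod 761)
5^16 = (5^8)^2 ≡ 232^2 = 53824 ≡ 554 (mod 761)
5^32 = (5^16)^2 ≡ 554^2 = 306916 ≡ 233 (mod 761)
5^52 = 5^32 · 5^16 · 5^4 ≡ 233 · 554 · 625 ≡ 357 (mod 761).

357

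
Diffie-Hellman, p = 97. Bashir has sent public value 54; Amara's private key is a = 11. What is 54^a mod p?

Shared key K = 54^11 mod 97.
54^1 ≡ 54 (mod 97)
54^2 = (54^1)^2 ≡ 54^2 = 2916 ≡ 6 (mod 97)
54^4 = (54^2)^2 ≡ 6^2 = 36 ≡ 36 (mod 97)
54^8 = (54^4)^2 ≡ 36^2 = 1296 ≡ 35 (mod 97)
54^11 = 54^8 · 54^2 · 54^1 ≡ 35 · 6 · 54 ≡ 88 (mod 97).

88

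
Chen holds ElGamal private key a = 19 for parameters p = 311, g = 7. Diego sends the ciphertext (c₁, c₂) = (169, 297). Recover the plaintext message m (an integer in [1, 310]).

136

Shared mask s = c₁^a mod p = 169^19 mod 311.
169^1 ≡ 169 (mod 311)
169^2 = (169^1)^2 ≡ 169^2 = 28561 ≡ 260 (mod 311)
169^4 = (169^2)^2 ≡ 260^2 = 67600 ≡ 113 (mod 311)
169^8 = (169^4)^2 ≡ 113^2 = 12769 ≡ 18 (mod 311)
169^16 = (169^8)^2 ≡ 18^2 = 324 ≡ 13 (mod 311)
169^19 = 169^16 · 169^2 · 169^1 ≡ 13 · 260 · 169 ≡ 224 (mod 311).
So s = 224; s⁻¹ ≡ 168 (mod 311).
m = c₂ · s⁻¹ mod 311 = 297 · 168 mod 311 = 136.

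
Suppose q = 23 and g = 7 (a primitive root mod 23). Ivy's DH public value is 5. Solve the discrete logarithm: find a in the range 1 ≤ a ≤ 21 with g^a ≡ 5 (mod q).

7

Try successive powers of 7 modulo 23:
7^1 ≡ 7
7^2 ≡ 3
7^3 ≡ 21
7^4 ≡ 9
7^5 ≡ 17
7^6 ≡ 4
7^7 ≡ 5
Found: a = 7.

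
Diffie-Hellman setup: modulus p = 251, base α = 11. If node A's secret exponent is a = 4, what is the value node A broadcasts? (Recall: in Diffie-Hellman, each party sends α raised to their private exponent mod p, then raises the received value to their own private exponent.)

83

Public value = 11^4 (mod 251).
11^1 ≡ 11 (mod 251)
11^2 = (11^1)^2 ≡ 11^2 = 121 ≡ 121 (mod 251)
11^4 = (11^2)^2 ≡ 121^2 = 14641 ≡ 83 (mod 251)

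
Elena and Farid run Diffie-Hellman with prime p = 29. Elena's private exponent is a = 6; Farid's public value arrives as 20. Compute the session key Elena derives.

Shared key K = 20^6 mod 29.
20^1 ≡ 20 (mod 29)
20^2 = (20^1)^2 ≡ 20^2 = 400 ≡ 23 (mod 29)
20^4 = (20^2)^2 ≡ 23^2 = 529 ≡ 7 (mod 29)
20^6 = 20^4 · 20^2 ≡ 7 · 23 ≡ 16 (mod 29).

16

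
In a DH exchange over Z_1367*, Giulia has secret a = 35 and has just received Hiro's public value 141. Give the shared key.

623

Shared key K = 141^35 mod 1367.
141^1 ≡ 141 (mod 1367)
141^2 = (141^1)^2 ≡ 141^2 = 19881 ≡ 743 (mod 1367)
141^4 = (141^2)^2 ≡ 743^2 = 552049 ≡ 1148 (mod 1367)
141^8 = (141^4)^2 ≡ 1148^2 = 1317904 ≡ 116 (mod 1367)
141^16 = (141^8)^2 ≡ 116^2 = 13456 ≡ 1153 (mod 1367)
141^32 = (141^16)^2 ≡ 1153^2 = 1329409 ≡ 685 (mod 1367)
141^35 = 141^32 · 141^2 · 141^1 ≡ 685 · 743 · 141 ≡ 623 (mod 1367).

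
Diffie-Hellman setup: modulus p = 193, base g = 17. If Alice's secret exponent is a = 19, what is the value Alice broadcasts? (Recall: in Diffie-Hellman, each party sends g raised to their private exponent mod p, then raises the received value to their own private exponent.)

127

Public value = 17^19 (mod 193).
17^1 ≡ 17 (mod 193)
17^2 = (17^1)^2 ≡ 17^2 = 289 ≡ 96 (mod 193)
17^4 = (17^2)^2 ≡ 96^2 = 9216 ≡ 145 (mod 193)
17^8 = (17^4)^2 ≡ 145^2 = 21025 ≡ 181 (mod 193)
17^16 = (17^8)^2 ≡ 181^2 = 32761 ≡ 144 (mod 193)
17^19 = 17^16 · 17^2 · 17^1 ≡ 144 · 96 · 17 ≡ 127 (mod 193).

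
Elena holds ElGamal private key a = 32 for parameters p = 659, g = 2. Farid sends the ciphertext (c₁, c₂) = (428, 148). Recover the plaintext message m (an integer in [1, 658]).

Shared mask s = c₁^a mod p = 428^32 mod 659.
428^1 ≡ 428 (mod 659)
428^2 = (428^1)^2 ≡ 428^2 = 183184 ≡ 641 (mod 659)
428^4 = (428^2)^2 ≡ 641^2 = 410881 ≡ 324 (mod 659)
428^8 = (428^4)^2 ≡ 324^2 = 104976 ≡ 195 (mod 659)
428^16 = (428^8)^2 ≡ 195^2 = 38025 ≡ 462 (mod 659)
428^32 = (428^16)^2 ≡ 462^2 = 213444 ≡ 587 (mod 659)
So s = 587; s⁻¹ ≡ 540 (mod 659).
m = c₂ · s⁻¹ mod 659 = 148 · 540 mod 659 = 181.

181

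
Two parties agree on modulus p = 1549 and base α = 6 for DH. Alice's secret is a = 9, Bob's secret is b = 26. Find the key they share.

1450

Bob sends B = α^b mod p = 6^26 mod 1549.
6^1 ≡ 6 (mod 1549)
6^2 = (6^1)^2 ≡ 6^2 = 36 ≡ 36 (mod 1549)
6^4 = (6^2)^2 ≡ 36^2 = 1296 ≡ 1296 (mod 1549)
6^8 = (6^4)^2 ≡ 1296^2 = 1679616 ≡ 500 (mod 1549)
6^16 = (6^8)^2 ≡ 500^2 = 250000 ≡ 611 (mod 1549)
6^26 = 6^16 · 6^8 · 6^2 ≡ 611 · 500 · 36 ≡ 100 (mod 1549).
So B = 100. Alice then computes K = B^a mod p = 100^9 mod 1549.
100^1 ≡ 100 (mod 1549)
100^2 = (100^1)^2 ≡ 100^2 = 10000 ≡ 706 (mod 1549)
100^4 = (100^2)^2 ≡ 706^2 = 498436 ≡ 1207 (mod 1549)
100^8 = (100^4)^2 ≡ 1207^2 = 1456849 ≡ 789 (mod 1549)
100^9 = 100^8 · 100^1 ≡ 789 · 100 ≡ 1450 (mod 1549).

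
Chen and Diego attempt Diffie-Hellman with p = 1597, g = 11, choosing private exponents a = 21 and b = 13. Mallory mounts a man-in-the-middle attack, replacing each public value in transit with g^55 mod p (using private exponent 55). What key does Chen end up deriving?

262

Chen receives Mallory's public value M = 11^55 mod 1597 instead of the honest one.
11^1 ≡ 11 (mod 1597)
11^2 = (11^1)^2 ≡ 11^2 = 121 ≡ 121 (mod 1597)
11^4 = (11^2)^2 ≡ 121^2 = 14641 ≡ 268 (mod 1597)
11^8 = (11^4)^2 ≡ 268^2 = 71824 ≡ 1556 (mod 1597)
11^16 = (11^8)^2 ≡ 1556^2 = 2421136 ≡ 84 (mod 1597)
11^32 = (11^16)^2 ≡ 84^2 = 7056 ≡ 668 (mod 1597)
11^55 = 11^32 · 11^16 · 11^4 · 11^2 · 11^1 ≡ 668 · 84 · 268 · 121 · 11 ≡ 643 (mod 1597).
So M = 643. Chen computes K = M^21 mod 1597.
643^1 ≡ 643 (mod 1597)
643^2 = (643^1)^2 ≡ 643^2 = 413449 ≡ 1423 (mod 1597)
643^4 = (643^2)^2 ≡ 1423^2 = 2024929 ≡ 1530 (mod 1597)
643^8 = (643^4)^2 ≡ 1530^2 = 2340900 ≡ 1295 (mod 1597)
643^16 = (643^8)^2 ≡ 1295^2 = 1677025 ≡ 175 (mod 1597)
643^21 = 643^16 · 643^4 · 643^1 ≡ 175 · 1530 · 643 ≡ 262 (mod 1597).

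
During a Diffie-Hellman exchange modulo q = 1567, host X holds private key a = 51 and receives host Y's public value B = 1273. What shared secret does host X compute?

181

Shared key K = 1273^51 mod 1567.
1273^1 ≡ 1273 (mod 1567)
1273^2 = (1273^1)^2 ≡ 1273^2 = 1620529 ≡ 251 (mod 1567)
1273^4 = (1273^2)^2 ≡ 251^2 = 63001 ≡ 321 (mod 1567)
1273^8 = (1273^4)^2 ≡ 321^2 = 103041 ≡ 1186 (mod 1567)
1273^16 = (1273^8)^2 ≡ 1186^2 = 1406596 ≡ 997 (mod 1567)
1273^32 = (1273^16)^2 ≡ 997^2 = 994009 ≡ 531 (mod 1567)
1273^51 = 1273^32 · 1273^16 · 1273^2 · 1273^1 ≡ 531 · 997 · 251 · 1273 ≡ 181 (mod 1567).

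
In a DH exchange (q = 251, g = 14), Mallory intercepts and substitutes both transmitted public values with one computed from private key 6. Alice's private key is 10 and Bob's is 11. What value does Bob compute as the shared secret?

35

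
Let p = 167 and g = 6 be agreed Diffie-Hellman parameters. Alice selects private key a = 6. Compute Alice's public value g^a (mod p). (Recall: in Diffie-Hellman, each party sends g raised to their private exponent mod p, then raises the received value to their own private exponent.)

63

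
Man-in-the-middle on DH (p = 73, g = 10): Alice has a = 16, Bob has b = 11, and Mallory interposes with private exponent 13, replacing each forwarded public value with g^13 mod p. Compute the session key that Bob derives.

Bob receives Mallory's public value M = 10^13 mod 73 instead of the honest one.
10^1 ≡ 10 (mod 73)
10^2 = (10^1)^2 ≡ 10^2 = 100 ≡ 27 (mod 73)
10^4 = (10^2)^2 ≡ 27^2 = 729 ≡ 72 (mod 73)
10^8 = (10^4)^2 ≡ 72^2 = 5184 ≡ 1 (mod 73)
10^13 = 10^8 · 10^4 · 10^1 ≡ 1 · 72 · 10 ≡ 63 (mod 73).
So M = 63. Bob computes K = M^11 mod 73.
63^1 ≡ 63 (mod 73)
63^2 = (63^1)^2 ≡ 63^2 = 3969 ≡ 27 (mod 73)
63^4 = (63^2)^2 ≡ 27^2 = 729 ≡ 72 (mod 73)
63^8 = (63^4)^2 ≡ 72^2 = 5184 ≡ 1 (mod 73)
63^11 = 63^8 · 63^2 · 63^1 ≡ 1 · 27 · 63 ≡ 22 (mod 73).

22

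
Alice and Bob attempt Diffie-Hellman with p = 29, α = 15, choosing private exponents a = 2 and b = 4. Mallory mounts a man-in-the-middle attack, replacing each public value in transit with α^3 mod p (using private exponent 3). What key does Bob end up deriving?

25

Bob receives Mallory's public value M = 15^3 mod 29 instead of the honest one.
15^1 ≡ 15 (mod 29)
15^2 = (15^1)^2 ≡ 15^2 = 225 ≡ 22 (mod 29)
15^3 = 15^2 · 15^1 ≡ 22 · 15 ≡ 11 (mod 29).
So M = 11. Bob computes K = M^4 mod 29.
11^1 ≡ 11 (mod 29)
11^2 = (11^1)^2 ≡ 11^2 = 121 ≡ 5 (mod 29)
11^4 = (11^2)^2 ≡ 5^2 = 25 ≡ 25 (mod 29)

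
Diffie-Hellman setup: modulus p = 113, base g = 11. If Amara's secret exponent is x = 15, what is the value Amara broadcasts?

Public value = 11^15 mod 113.
11^1 ≡ 11 (mod 113)
11^2 = (11^1)^2 ≡ 11^2 = 121 ≡ 8 (mod 113)
11^4 = (11^2)^2 ≡ 8^2 = 64 ≡ 64 (mod 113)
11^8 = (11^4)^2 ≡ 64^2 = 4096 ≡ 28 (mod 113)
11^15 = 11^8 · 11^4 · 11^2 · 11^1 ≡ 28 · 64 · 8 · 11 ≡ 61 (mod 113).

61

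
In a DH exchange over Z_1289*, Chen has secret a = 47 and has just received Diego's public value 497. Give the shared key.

887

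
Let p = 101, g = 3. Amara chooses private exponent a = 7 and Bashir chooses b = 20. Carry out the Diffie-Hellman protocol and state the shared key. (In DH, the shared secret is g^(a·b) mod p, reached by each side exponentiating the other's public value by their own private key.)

Amara sends A = g^a mod p = 3^7 mod 101.
3^1 ≡ 3 (mod 101)
3^2 = (3^1)^2 ≡ 3^2 = 9 ≡ 9 (mod 101)
3^4 = (3^2)^2 ≡ 9^2 = 81 ≡ 81 (mod 101)
3^7 = 3^4 · 3^2 · 3^1 ≡ 81 · 9 · 3 ≡ 66 (mod 101).
So A = 66. Bashir then computes K = A^b mod p = 66^20 mod 101.
66^1 ≡ 66 (mod 101)
66^2 = (66^1)^2 ≡ 66^2 = 4356 ≡ 13 (mod 101)
66^4 = (66^2)^2 ≡ 13^2 = 169 ≡ 68 (mod 101)
66^8 = (66^4)^2 ≡ 68^2 = 4624 ≡ 79 (mod 101)
66^16 = (66^8)^2 ≡ 79^2 = 6241 ≡ 80 (mod 101)
66^20 = 66^16 · 66^4 ≡ 80 · 68 ≡ 87 (mod 101).

87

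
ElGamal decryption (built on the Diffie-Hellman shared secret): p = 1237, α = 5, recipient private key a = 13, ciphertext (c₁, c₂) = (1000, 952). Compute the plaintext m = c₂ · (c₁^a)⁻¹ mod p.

Shared mask s = c₁^a mod p = 1000^13 mod 1237.
1000^1 ≡ 1000 (mod 1237)
1000^2 = (1000^1)^2 ≡ 1000^2 = 1000000 ≡ 504 (mod 1237)
1000^4 = (1000^2)^2 ≡ 504^2 = 254016 ≡ 431 (mod 1237)
1000^8 = (1000^4)^2 ≡ 431^2 = 185761 ≡ 211 (mod 1237)
1000^13 = 1000^8 · 1000^4 · 1000^1 ≡ 211 · 431 · 1000 ≡ 471 (mod 1237).
So s = 471; s⁻¹ ≡ 738 (mod 1237).
m = c₂ · s⁻¹ mod 1237 = 952 · 738 mod 1237 = 1197.

1197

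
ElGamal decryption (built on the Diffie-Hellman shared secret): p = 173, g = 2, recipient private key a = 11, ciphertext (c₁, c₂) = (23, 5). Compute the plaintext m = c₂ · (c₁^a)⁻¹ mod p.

74

Shared mask s = c₁^a mod p = 23^11 mod 173.
23^1 ≡ 23 (mod 173)
23^2 = (23^1)^2 ≡ 23^2 = 529 ≡ 10 (mod 173)
23^4 = (23^2)^2 ≡ 10^2 = 100 ≡ 100 (mod 173)
23^8 = (23^4)^2 ≡ 100^2 = 10000 ≡ 139 (mod 173)
23^11 = 23^8 · 23^2 · 23^1 ≡ 139 · 10 · 23 ≡ 138 (mod 173).
So s = 138; s⁻¹ ≡ 84 (mod 173).
m = c₂ · s⁻¹ mod 173 = 5 · 84 mod 173 = 74.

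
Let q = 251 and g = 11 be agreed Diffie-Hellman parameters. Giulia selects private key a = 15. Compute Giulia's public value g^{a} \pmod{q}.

Public value = 11^{15} \pmod{251}.
11^1 ≡ 11 (mod 251)
11^2 = (11^1)^2 ≡ 11^2 = 121 ≡ 121 (mod 251)
11^4 = (11^2)^2 ≡ 121^2 = 14641 ≡ 83 (mod 251)
11^8 = (11^4)^2 ≡ 83^2 = 6889 ≡ 112 (mod 251)
11^15 = 11^8 · 11^4 · 11^2 · 11^1 ≡ 112 · 83 · 121 · 11 ≡ 182 (mod 251).

182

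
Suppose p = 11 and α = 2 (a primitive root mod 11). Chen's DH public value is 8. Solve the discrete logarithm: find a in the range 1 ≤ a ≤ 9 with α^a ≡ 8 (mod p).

Try successive powers of 2 modulo 11:
2^1 ≡ 2
2^2 ≡ 4
2^3 ≡ 8
Found: a = 3.

3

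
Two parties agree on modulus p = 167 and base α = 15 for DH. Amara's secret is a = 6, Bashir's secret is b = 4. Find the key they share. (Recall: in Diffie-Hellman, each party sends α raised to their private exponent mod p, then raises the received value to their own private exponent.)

Amara sends A = α^a mod p = 15^6 mod 167.
15^1 ≡ 15 (mod 167)
15^2 = (15^1)^2 ≡ 15^2 = 225 ≡ 58 (mod 167)
15^4 = (15^2)^2 ≡ 58^2 = 3364 ≡ 24 (mod 167)
15^6 = 15^4 · 15^2 ≡ 24 · 58 ≡ 56 (mod 167).
So A = 56. Bashir then computes K = A^b mod p = 56^4 mod 167.
56^1 ≡ 56 (mod 167)
56^2 = (56^1)^2 ≡ 56^2 = 3136 ≡ 130 (mod 167)
56^4 = (56^2)^2 ≡ 130^2 = 16900 ≡ 33 (mod 167)

33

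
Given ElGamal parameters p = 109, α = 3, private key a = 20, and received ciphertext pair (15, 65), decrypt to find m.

Shared mask s = c₁^a mod p = 15^20 mod 109.
15^1 ≡ 15 (mod 109)
15^2 = (15^1)^2 ≡ 15^2 = 225 ≡ 7 (mod 109)
15^4 = (15^2)^2 ≡ 7^2 = 49 ≡ 49 (mod 109)
15^8 = (15^4)^2 ≡ 49^2 = 2401 ≡ 3 (mod 109)
15^16 = (15^8)^2 ≡ 3^2 = 9 ≡ 9 (mod 109)
15^20 = 15^16 · 15^4 ≡ 9 · 49 ≡ 5 (mod 109).
So s = 5; s⁻¹ ≡ 22 (mod 109).
m = c₂ · s⁻¹ mod 109 = 65 · 22 mod 109 = 13.

13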